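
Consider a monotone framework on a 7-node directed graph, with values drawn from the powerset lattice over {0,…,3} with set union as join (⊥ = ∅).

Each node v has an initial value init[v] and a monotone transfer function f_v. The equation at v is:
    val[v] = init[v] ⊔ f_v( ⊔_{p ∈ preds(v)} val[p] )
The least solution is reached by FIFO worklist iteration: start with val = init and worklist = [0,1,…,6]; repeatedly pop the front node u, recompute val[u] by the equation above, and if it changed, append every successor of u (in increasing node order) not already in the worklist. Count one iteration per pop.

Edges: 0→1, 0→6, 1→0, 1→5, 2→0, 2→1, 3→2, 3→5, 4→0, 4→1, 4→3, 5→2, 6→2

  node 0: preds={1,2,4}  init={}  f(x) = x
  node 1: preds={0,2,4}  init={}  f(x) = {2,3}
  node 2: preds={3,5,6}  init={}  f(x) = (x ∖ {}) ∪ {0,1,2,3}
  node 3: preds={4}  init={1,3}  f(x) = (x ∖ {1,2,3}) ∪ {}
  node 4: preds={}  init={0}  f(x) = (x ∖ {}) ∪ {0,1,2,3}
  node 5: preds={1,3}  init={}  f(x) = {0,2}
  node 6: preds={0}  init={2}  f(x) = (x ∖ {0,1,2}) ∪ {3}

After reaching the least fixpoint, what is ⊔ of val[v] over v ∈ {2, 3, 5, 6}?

Iteration log — 12 steps:
  step 1. node 0  ⊔preds={0}  new={0}  old={}  +wl: 
  step 2. node 1  ⊔preds={0}  new={2,3}  old={}  +wl: 0
  step 3. node 2  ⊔preds={1,2,3}  new={0,1,2,3}  old={}  +wl: 1
  step 4. node 3  ⊔preds={0}  new={0,1,3}  old={1,3}  +wl: 2
  step 5. node 4  ⊔preds={}  new={0,1,2,3}  old={0}  +wl: 3
  step 6. node 5  ⊔preds={0,1,2,3}  new={0,2}  old={}  +wl: 
  step 7. node 6  ⊔preds={0}  new={2,3}  old={2}  +wl: 
  step 8. node 0  ⊔preds={0,1,2,3}  new={0,1,2,3}  old={0}  +wl: 6
  step 9. node 1  ⊔preds={0,1,2,3}  new={2,3}  stable
  step 10. node 2  ⊔preds={0,1,2,3}  new={0,1,2,3}  stable
  step 11. node 3  ⊔preds={0,1,2,3}  new={0,1,3}  stable
  step 12. node 6  ⊔preds={0,1,2,3}  new={2,3}  stable

Least fixpoint reached:
  node 0: {0,1,2,3}
  node 1: {2,3}
  node 2: {0,1,2,3}
  node 3: {0,1,3}
  node 4: {0,1,2,3}
  node 5: {0,2}
  node 6: {2,3}

{0,1,2,3}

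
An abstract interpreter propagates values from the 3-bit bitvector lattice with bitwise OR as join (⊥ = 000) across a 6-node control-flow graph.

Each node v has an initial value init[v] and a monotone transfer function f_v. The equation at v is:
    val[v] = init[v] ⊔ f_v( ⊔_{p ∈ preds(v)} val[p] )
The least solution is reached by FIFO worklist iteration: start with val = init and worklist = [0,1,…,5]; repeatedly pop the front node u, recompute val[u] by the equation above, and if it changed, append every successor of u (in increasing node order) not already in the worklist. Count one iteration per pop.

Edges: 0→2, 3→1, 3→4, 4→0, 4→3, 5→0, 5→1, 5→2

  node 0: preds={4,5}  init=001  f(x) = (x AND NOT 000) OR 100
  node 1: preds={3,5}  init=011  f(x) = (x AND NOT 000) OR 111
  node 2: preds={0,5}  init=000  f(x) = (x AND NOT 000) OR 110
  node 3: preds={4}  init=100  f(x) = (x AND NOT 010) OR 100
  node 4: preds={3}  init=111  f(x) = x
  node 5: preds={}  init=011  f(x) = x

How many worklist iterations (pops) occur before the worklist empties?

7

Iteration log — 7 steps:
  step 1. node 0  ⊔preds=111  new=111  old=001  +wl: 
  step 2. node 1  ⊔preds=111  new=111  old=011  +wl: 
  step 3. node 2  ⊔preds=111  new=111  old=000  +wl: 
  step 4. node 3  ⊔preds=111  new=101  old=100  +wl: 1
  step 5. node 4  ⊔preds=101  new=111  stable
  step 6. node 5  ⊔preds=000  new=011  stable
  step 7. node 1  ⊔preds=111  new=111  stable

Least fixpoint reached:
  node 0: 111
  node 1: 111
  node 2: 111
  node 3: 101
  node 4: 111
  node 5: 011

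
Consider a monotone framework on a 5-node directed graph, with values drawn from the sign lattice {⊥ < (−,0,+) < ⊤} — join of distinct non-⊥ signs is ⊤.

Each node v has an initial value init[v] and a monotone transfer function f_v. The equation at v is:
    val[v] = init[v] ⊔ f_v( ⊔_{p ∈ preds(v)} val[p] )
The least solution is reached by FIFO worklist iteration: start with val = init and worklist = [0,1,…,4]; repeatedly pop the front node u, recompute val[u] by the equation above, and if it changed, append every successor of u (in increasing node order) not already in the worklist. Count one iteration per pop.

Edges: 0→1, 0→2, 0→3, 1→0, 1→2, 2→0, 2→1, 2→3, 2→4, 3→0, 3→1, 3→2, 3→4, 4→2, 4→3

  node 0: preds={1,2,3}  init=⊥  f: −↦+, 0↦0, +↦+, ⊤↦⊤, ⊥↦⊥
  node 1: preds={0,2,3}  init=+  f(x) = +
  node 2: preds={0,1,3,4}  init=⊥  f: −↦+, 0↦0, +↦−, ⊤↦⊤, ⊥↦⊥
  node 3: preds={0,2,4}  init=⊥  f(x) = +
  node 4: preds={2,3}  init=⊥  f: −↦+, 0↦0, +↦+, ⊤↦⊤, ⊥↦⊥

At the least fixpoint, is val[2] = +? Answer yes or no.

no

Worklist (12 pops):
  #1 pop 0: in=+ → + (was ⊥); enqueue []
  #2 pop 1: in=+ → + (no change)
  #3 pop 2: in=+ → − (was ⊥); enqueue [0,1]
  #4 pop 3: in=⊤ → + (was ⊥); enqueue [2]
  #5 pop 4: in=⊤ → ⊤ (was ⊥); enqueue [3]
  #6 pop 0: in=⊤ → ⊤ (was +); enqueue []
  #7 pop 1: in=⊤ → + (no change)
  #8 pop 2: in=⊤ → ⊤ (was −); enqueue [0,1,4]
  #9 pop 3: in=⊤ → + (no change)
  #10 pop 0: in=⊤ → ⊤ (no change)
  #11 pop 1: in=⊤ → + (no change)
  #12 pop 4: in=⊤ → ⊤ (no change)

Fixpoint:
  val[0] = ⊤
  val[1] = +
  val[2] = ⊤
  val[3] = +
  val[4] = ⊤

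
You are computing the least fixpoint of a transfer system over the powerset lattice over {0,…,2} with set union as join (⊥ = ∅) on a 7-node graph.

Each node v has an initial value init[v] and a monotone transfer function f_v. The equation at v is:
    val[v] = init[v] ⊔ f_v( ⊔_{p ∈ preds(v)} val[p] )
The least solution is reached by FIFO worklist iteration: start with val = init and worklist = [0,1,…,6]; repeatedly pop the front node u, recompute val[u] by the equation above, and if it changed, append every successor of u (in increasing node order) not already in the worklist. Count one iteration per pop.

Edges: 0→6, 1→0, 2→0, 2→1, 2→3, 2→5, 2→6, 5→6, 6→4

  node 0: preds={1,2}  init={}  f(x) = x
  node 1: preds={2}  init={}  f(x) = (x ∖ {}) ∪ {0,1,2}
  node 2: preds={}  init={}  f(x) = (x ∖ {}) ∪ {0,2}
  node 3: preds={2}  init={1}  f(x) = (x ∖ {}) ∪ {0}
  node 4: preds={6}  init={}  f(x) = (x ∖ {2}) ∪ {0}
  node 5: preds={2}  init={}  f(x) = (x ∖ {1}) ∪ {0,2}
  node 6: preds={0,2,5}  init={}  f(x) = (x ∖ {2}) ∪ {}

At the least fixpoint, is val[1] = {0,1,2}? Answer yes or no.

yes

Trace (12 dequeues):
  [1] u=0 | in {} | out {} | ==
  [2] u=1 | in {} | out {0,1,2} | prev {} | push {0}
  [3] u=2 | in {} | out {0,2} | prev {} | push {1}
  [4] u=3 | in {0,2} | out {0,1,2} | prev {1} | push {}
  [5] u=4 | in {} | out {0} | prev {} | push {}
  [6] u=5 | in {0,2} | out {0,2} | prev {} | push {}
  [7] u=6 | in {0,2} | out {0} | prev {} | push {4}
  [8] u=0 | in {0,1,2} | out {0,1,2} | prev {} | push {6}
  [9] u=1 | in {0,2} | out {0,1,2} | ==
  [10] u=4 | in {0} | out {0} | ==
  [11] u=6 | in {0,1,2} | out {0,1} | prev {0} | push {4}
  [12] u=4 | in {0,1} | out {0,1} | prev {0} | push {}

Converged values:
  [0] {0,1,2}
  [1] {0,1,2}
  [2] {0,2}
  [3] {0,1,2}
  [4] {0,1}
  [5] {0,2}
  [6] {0,1}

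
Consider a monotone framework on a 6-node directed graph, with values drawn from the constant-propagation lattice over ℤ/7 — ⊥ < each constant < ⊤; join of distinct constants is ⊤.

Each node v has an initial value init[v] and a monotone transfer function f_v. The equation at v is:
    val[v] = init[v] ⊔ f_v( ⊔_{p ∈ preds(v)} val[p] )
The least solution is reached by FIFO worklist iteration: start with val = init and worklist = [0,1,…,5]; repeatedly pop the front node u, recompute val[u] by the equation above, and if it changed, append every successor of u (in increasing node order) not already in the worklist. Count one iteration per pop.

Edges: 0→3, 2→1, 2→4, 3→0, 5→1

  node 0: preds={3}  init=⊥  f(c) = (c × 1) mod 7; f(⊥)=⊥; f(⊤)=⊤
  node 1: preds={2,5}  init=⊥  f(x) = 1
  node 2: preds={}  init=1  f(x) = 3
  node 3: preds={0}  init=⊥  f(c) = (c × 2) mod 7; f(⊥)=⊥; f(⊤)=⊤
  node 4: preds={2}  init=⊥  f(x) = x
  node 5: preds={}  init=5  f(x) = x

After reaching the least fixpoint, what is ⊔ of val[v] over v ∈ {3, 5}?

Worklist (7 pops):
  #1 pop 0: in=⊥ → ⊥ (no change)
  #2 pop 1: in=⊤ → 1 (was ⊥); enqueue []
  #3 pop 2: in=⊥ → ⊤ (was 1); enqueue [1]
  #4 pop 3: in=⊥ → ⊥ (no change)
  #5 pop 4: in=⊤ → ⊤ (was ⊥); enqueue []
  #6 pop 5: in=⊥ → 5 (no change)
  #7 pop 1: in=⊤ → 1 (no change)

Fixpoint:
  val[0] = ⊥
  val[1] = 1
  val[2] = ⊤
  val[3] = ⊥
  val[4] = ⊤
  val[5] = 5

5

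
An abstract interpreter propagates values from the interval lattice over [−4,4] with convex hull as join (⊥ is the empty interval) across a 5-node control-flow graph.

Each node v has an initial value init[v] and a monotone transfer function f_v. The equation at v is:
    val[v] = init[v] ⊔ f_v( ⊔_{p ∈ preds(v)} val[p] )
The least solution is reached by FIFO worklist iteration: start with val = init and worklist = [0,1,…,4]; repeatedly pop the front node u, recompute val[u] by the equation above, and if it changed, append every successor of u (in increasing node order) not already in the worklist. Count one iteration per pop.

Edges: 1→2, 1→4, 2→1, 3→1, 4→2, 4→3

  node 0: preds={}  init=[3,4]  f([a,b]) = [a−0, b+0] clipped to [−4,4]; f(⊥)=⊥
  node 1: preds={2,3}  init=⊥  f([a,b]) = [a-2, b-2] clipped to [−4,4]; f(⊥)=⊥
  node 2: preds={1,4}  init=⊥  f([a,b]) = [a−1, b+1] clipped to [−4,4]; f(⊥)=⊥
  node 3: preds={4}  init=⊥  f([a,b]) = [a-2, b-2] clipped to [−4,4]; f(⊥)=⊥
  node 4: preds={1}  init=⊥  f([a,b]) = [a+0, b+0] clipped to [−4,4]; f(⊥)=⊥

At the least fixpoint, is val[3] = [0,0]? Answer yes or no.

no

Trace (5 dequeues):
  [1] u=0 | in ⊥ | out [3,4] | ==
  [2] u=1 | in ⊥ | out ⊥ | ==
  [3] u=2 | in ⊥ | out ⊥ | ==
  [4] u=3 | in ⊥ | out ⊥ | ==
  [5] u=4 | in ⊥ | out ⊥ | ==

Converged values:
  [0] [3,4]
  [1] ⊥
  [2] ⊥
  [3] ⊥
  [4] ⊥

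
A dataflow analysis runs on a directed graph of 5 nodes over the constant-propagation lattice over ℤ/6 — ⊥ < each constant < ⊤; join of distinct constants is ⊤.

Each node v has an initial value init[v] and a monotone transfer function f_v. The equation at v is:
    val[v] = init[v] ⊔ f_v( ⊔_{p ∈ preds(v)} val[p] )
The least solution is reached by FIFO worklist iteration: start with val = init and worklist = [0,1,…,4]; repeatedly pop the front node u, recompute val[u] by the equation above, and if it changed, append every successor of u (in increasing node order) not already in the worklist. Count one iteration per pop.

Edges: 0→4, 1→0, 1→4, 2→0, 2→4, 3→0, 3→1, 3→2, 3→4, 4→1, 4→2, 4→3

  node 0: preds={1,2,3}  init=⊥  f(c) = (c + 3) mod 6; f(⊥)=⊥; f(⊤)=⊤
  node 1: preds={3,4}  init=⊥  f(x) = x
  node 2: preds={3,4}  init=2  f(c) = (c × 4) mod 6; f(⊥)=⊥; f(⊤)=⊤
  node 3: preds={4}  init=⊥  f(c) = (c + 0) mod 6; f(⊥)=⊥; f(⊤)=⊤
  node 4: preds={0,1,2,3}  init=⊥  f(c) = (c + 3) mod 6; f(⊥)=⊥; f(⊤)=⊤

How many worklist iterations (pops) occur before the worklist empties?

Trace (12 dequeues):
  [1] u=0 | in 2 | out 5 | prev ⊥ | push {}
  [2] u=1 | in ⊥ | out ⊥ | ==
  [3] u=2 | in ⊥ | out 2 | ==
  [4] u=3 | in ⊥ | out ⊥ | ==
  [5] u=4 | in ⊤ | out ⊤ | prev ⊥ | push {1,2,3}
  [6] u=1 | in ⊤ | out ⊤ | prev ⊥ | push {0,4}
  [7] u=2 | in ⊤ | out ⊤ | prev 2 | push {}
  [8] u=3 | in ⊤ | out ⊤ | prev ⊥ | push {1,2}
  [9] u=0 | in ⊤ | out ⊤ | prev 5 | push {}
  [10] u=4 | in ⊤ | out ⊤ | ==
  [11] u=1 | in ⊤ | out ⊤ | ==
  [12] u=2 | in ⊤ | out ⊤ | ==

Converged values:
  [0] ⊤
  [1] ⊤
  [2] ⊤
  [3] ⊤
  [4] ⊤

12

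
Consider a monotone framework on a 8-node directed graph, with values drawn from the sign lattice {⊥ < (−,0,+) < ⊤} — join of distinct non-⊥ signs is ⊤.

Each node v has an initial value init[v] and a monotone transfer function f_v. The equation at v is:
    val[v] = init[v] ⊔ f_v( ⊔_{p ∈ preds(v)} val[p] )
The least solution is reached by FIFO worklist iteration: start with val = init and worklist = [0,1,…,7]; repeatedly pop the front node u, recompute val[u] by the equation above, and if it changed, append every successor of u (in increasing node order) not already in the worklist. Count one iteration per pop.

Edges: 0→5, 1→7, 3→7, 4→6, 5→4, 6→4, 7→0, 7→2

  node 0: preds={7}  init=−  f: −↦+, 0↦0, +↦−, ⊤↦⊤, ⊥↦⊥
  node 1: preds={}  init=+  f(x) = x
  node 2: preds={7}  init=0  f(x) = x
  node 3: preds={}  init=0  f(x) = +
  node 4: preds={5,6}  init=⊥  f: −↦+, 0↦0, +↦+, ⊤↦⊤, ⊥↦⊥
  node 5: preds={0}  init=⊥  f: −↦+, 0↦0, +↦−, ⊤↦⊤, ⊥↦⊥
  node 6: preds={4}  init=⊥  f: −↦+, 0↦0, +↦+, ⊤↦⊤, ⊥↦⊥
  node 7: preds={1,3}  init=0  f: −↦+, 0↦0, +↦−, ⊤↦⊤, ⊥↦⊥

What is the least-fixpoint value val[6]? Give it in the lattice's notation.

Trace (13 dequeues):
  [1] u=0 | in 0 | out ⊤ | prev − | push {}
  [2] u=1 | in ⊥ | out + | ==
  [3] u=2 | in 0 | out 0 | ==
  [4] u=3 | in ⊥ | out ⊤ | prev 0 | push {}
  [5] u=4 | in ⊥ | out ⊥ | ==
  [6] u=5 | in ⊤ | out ⊤ | prev ⊥ | push {4}
  [7] u=6 | in ⊥ | out ⊥ | ==
  [8] u=7 | in ⊤ | out ⊤ | prev 0 | push {0,2}
  [9] u=4 | in ⊤ | out ⊤ | prev ⊥ | push {6}
  [10] u=0 | in ⊤ | out ⊤ | ==
  [11] u=2 | in ⊤ | out ⊤ | prev 0 | push {}
  [12] u=6 | in ⊤ | out ⊤ | prev ⊥ | push {4}
  [13] u=4 | in ⊤ | out ⊤ | ==

Converged values:
  [0] ⊤
  [1] +
  [2] ⊤
  [3] ⊤
  [4] ⊤
  [5] ⊤
  [6] ⊤
  [7] ⊤

⊤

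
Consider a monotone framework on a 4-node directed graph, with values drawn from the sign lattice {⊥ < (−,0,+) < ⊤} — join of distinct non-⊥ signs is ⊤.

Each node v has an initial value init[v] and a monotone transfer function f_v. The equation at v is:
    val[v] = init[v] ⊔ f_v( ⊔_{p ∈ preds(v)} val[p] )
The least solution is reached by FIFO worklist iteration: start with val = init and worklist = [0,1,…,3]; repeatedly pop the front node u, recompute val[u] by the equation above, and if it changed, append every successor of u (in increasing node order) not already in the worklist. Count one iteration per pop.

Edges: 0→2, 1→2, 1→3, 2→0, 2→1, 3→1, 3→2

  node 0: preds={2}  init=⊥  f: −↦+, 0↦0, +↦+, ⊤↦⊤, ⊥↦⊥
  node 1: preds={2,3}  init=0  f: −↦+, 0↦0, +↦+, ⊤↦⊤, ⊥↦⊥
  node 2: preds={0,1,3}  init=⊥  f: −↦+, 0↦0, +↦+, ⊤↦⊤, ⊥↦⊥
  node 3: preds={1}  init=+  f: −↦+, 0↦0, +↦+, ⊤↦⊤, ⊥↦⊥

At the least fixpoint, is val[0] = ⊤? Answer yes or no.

Worklist (7 pops):
  #1 pop 0: in=⊥ → ⊥ (no change)
  #2 pop 1: in=+ → ⊤ (was 0); enqueue []
  #3 pop 2: in=⊤ → ⊤ (was ⊥); enqueue [0,1]
  #4 pop 3: in=⊤ → ⊤ (was +); enqueue [2]
  #5 pop 0: in=⊤ → ⊤ (was ⊥); enqueue []
  #6 pop 1: in=⊤ → ⊤ (no change)
  #7 pop 2: in=⊤ → ⊤ (no change)

Fixpoint:
  val[0] = ⊤
  val[1] = ⊤
  val[2] = ⊤
  val[3] = ⊤

yes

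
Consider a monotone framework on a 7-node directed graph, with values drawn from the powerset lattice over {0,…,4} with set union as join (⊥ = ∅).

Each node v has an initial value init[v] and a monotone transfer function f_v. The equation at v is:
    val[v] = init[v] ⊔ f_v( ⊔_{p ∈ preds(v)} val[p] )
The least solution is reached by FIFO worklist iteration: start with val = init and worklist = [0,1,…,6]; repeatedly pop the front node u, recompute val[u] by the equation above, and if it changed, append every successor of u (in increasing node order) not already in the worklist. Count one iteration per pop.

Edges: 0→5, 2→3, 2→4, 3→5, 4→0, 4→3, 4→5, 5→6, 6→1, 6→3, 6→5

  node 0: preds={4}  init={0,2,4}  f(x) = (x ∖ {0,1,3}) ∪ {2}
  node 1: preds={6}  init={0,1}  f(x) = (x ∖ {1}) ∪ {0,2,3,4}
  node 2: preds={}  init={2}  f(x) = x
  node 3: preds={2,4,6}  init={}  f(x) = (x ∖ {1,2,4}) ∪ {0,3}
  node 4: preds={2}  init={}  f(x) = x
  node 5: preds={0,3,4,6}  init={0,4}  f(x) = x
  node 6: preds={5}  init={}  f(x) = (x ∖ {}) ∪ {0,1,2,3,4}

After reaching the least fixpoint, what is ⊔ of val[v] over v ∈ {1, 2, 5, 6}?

Iteration log — 12 steps:
  step 1. node 0  ⊔preds={}  new={0,2,4}  stable
  step 2. node 1  ⊔preds={}  new={0,1,2,3,4}  old={0,1}  +wl: 
  step 3. node 2  ⊔preds={}  new={2}  stable
  step 4. node 3  ⊔preds={2}  new={0,3}  old={}  +wl: 
  step 5. node 4  ⊔preds={2}  new={2}  old={}  +wl: 0,3
  step 6. node 5  ⊔preds={0,2,3,4}  new={0,2,3,4}  old={0,4}  +wl: 
  step 7. node 6  ⊔preds={0,2,3,4}  new={0,1,2,3,4}  old={}  +wl: 1,5
  step 8. node 0  ⊔preds={2}  new={0,2,4}  stable
  step 9. node 3  ⊔preds={0,1,2,3,4}  new={0,3}  stable
  step 10. node 1  ⊔preds={0,1,2,3,4}  new={0,1,2,3,4}  stable
  step 11. node 5  ⊔preds={0,1,2,3,4}  new={0,1,2,3,4}  old={0,2,3,4}  +wl: 6
  step 12. node 6  ⊔preds={0,1,2,3,4}  new={0,1,2,3,4}  stable

Least fixpoint reached:
  node 0: {0,2,4}
  node 1: {0,1,2,3,4}
  node 2: {2}
  node 3: {0,3}
  node 4: {2}
  node 5: {0,1,2,3,4}
  node 6: {0,1,2,3,4}

{0,1,2,3,4}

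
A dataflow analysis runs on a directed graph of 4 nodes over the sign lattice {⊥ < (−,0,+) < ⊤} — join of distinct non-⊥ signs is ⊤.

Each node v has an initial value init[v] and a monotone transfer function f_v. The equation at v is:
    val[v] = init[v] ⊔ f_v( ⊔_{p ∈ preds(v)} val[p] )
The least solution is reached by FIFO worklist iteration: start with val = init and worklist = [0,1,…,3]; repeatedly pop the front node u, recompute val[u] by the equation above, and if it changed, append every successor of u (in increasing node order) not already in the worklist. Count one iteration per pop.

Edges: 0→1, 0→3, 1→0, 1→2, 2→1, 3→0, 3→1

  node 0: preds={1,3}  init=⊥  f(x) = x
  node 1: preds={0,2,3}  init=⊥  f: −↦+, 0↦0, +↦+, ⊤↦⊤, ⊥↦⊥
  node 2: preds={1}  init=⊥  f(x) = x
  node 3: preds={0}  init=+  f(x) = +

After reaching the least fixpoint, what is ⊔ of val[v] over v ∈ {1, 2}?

+

Trace (6 dequeues):
  [1] u=0 | in + | out + | prev ⊥ | push {}
  [2] u=1 | in + | out + | prev ⊥ | push {0}
  [3] u=2 | in + | out + | prev ⊥ | push {1}
  [4] u=3 | in + | out + | ==
  [5] u=0 | in + | out + | ==
  [6] u=1 | in + | out + | ==

Converged values:
  [0] +
  [1] +
  [2] +
  [3] +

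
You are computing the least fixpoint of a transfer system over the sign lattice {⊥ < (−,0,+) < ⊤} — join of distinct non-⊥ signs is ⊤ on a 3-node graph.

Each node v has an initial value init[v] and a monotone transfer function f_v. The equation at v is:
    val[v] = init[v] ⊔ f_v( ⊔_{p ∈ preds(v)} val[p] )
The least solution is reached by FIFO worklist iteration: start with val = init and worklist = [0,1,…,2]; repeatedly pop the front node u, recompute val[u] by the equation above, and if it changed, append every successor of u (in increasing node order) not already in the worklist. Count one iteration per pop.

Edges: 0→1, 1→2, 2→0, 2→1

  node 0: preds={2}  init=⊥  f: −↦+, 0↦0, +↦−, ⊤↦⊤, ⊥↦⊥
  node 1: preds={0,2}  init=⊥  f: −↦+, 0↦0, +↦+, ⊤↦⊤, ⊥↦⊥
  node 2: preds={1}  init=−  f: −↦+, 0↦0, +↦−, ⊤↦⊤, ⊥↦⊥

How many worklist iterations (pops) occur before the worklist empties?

Trace (5 dequeues):
  [1] u=0 | in − | out + | prev ⊥ | push {}
  [2] u=1 | in ⊤ | out ⊤ | prev ⊥ | push {}
  [3] u=2 | in ⊤ | out ⊤ | prev − | push {0,1}
  [4] u=0 | in ⊤ | out ⊤ | prev + | push {}
  [5] u=1 | in ⊤ | out ⊤ | ==

Converged values:
  [0] ⊤
  [1] ⊤
  [2] ⊤

5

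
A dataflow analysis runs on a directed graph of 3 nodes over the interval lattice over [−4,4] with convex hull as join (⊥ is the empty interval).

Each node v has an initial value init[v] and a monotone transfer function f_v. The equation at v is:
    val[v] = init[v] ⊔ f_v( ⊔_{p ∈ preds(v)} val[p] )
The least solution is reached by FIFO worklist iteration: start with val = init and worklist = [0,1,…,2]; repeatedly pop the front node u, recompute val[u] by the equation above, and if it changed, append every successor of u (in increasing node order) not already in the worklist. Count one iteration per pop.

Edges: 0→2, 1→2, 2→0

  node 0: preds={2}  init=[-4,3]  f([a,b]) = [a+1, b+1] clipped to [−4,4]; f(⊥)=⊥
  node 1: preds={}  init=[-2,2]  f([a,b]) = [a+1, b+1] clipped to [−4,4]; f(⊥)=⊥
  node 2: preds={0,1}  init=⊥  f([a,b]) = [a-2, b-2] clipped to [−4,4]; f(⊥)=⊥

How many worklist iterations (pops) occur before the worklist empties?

Trace (4 dequeues):
  [1] u=0 | in ⊥ | out [-4,3] | ==
  [2] u=1 | in ⊥ | out [-2,2] | ==
  [3] u=2 | in [-4,3] | out [-4,1] | prev ⊥ | push {0}
  [4] u=0 | in [-4,1] | out [-4,3] | ==

Converged values:
  [0] [-4,3]
  [1] [-2,2]
  [2] [-4,1]

4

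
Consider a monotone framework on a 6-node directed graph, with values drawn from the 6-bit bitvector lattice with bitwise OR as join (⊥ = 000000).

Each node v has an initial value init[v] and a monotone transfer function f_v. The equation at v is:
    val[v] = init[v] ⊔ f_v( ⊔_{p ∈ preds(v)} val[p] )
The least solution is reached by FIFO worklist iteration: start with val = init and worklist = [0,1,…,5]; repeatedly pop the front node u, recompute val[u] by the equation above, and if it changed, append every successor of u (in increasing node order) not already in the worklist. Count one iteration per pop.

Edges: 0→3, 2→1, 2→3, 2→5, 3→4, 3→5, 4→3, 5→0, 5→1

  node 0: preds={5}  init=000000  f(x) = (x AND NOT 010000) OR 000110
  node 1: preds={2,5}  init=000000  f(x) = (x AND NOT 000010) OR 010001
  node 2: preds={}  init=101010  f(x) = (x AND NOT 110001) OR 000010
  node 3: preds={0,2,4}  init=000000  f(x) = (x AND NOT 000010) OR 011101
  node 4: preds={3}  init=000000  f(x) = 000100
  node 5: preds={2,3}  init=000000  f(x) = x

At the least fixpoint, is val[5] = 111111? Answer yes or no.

yes

Worklist (10 pops):
  #1 pop 0: in=000000 → 000110 (was 000000); enqueue []
  #2 pop 1: in=101010 → 111001 (was 000000); enqueue []
  #3 pop 2: in=000000 → 101010 (no change)
  #4 pop 3: in=101110 → 111101 (was 000000); enqueue []
  #5 pop 4: in=111101 → 000100 (was 000000); enqueue [3]
  #6 pop 5: in=111111 → 111111 (was 000000); enqueue [0,1]
  #7 pop 3: in=101110 → 111101 (no change)
  #8 pop 0: in=111111 → 101111 (was 000110); enqueue [3]
  #9 pop 1: in=111111 → 111101 (was 111001); enqueue []
  #10 pop 3: in=101111 → 111101 (no change)

Fixpoint:
  val[0] = 101111
  val[1] = 111101
  val[2] = 101010
  val[3] = 111101
  val[4] = 000100
  val[5] = 111111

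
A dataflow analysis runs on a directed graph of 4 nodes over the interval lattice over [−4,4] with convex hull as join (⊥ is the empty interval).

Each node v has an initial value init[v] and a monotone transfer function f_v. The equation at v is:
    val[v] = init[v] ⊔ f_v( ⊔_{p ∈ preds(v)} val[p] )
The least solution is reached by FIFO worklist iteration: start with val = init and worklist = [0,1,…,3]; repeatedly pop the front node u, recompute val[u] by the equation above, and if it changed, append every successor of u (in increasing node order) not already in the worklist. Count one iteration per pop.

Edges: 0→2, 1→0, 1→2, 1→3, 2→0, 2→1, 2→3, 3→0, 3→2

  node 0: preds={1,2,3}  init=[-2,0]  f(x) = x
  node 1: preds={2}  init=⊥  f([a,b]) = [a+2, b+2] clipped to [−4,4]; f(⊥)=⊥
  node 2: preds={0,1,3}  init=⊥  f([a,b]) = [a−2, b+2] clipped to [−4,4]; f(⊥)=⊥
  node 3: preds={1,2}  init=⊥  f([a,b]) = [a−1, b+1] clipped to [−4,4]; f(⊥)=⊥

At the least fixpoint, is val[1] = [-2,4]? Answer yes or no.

Worklist (12 pops):
  #1 pop 0: in=⊥ → [-2,0] (no change)
  #2 pop 1: in=⊥ → ⊥ (no change)
  #3 pop 2: in=[-2,0] → [-4,2] (was ⊥); enqueue [0,1]
  #4 pop 3: in=[-4,2] → [-4,3] (was ⊥); enqueue [2]
  #5 pop 0: in=[-4,3] → [-4,3] (was [-2,0]); enqueue []
  #6 pop 1: in=[-4,2] → [-2,4] (was ⊥); enqueue [0,3]
  #7 pop 2: in=[-4,4] → [-4,4] (was [-4,2]); enqueue [1]
  #8 pop 0: in=[-4,4] → [-4,4] (was [-4,3]); enqueue [2]
  #9 pop 3: in=[-4,4] → [-4,4] (was [-4,3]); enqueue [0]
  #10 pop 1: in=[-4,4] → [-2,4] (no change)
  #11 pop 2: in=[-4,4] → [-4,4] (no change)
  #12 pop 0: in=[-4,4] → [-4,4] (no change)

Fixpoint:
  val[0] = [-4,4]
  val[1] = [-2,4]
  val[2] = [-4,4]
  val[3] = [-4,4]

yes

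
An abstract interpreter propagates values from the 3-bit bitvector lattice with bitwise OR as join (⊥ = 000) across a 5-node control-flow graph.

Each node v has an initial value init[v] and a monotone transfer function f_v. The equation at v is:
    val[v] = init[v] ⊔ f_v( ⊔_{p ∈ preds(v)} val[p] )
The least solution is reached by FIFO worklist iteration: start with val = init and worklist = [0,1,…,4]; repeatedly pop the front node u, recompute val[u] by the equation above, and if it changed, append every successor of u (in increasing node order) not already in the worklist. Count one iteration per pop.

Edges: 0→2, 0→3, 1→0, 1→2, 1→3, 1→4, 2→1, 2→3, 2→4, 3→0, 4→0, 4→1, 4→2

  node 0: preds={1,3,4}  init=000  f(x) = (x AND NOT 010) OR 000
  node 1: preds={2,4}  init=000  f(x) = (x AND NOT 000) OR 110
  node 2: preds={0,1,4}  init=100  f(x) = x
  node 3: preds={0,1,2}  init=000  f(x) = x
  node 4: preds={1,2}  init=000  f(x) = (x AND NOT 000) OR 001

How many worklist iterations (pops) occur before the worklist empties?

Iteration log — 12 steps:
  step 1. node 0  ⊔preds=000  new=000  stable
  step 2. node 1  ⊔preds=100  new=110  old=000  +wl: 0
  step 3. node 2  ⊔preds=110  new=110  old=100  +wl: 1
  step 4. node 3  ⊔preds=110  new=110  old=000  +wl: 
  step 5. node 4  ⊔preds=110  new=111  old=000  +wl: 2
  step 6. node 0  ⊔preds=111  new=101  old=000  +wl: 3
  step 7. node 1  ⊔preds=111  new=111  old=110  +wl: 0,4
  step 8. node 2  ⊔preds=111  new=111  old=110  +wl: 1
  step 9. node 3  ⊔preds=111  new=111  old=110  +wl: 
  step 10. node 0  ⊔preds=111  new=101  stable
  step 11. node 4  ⊔preds=111  new=111  stable
  step 12. node 1  ⊔preds=111  new=111  stable

Least fixpoint reached:
  node 0: 101
  node 1: 111
  node 2: 111
  node 3: 111
  node 4: 111

12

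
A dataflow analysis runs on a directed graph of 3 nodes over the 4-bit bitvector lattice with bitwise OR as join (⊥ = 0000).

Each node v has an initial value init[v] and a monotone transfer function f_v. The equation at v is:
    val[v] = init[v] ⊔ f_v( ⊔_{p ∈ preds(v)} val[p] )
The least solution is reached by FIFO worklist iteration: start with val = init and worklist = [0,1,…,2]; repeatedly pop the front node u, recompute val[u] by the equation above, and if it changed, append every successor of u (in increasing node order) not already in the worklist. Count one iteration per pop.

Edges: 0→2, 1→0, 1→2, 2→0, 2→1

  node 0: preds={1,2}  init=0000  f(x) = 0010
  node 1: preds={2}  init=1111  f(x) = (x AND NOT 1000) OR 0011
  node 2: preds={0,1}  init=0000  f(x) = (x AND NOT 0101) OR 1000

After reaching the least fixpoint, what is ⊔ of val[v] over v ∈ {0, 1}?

Iteration log — 5 steps:
  step 1. node 0  ⊔preds=1111  new=0010  old=0000  +wl: 
  step 2. node 1  ⊔preds=0000  new=1111  stable
  step 3. node 2  ⊔preds=1111  new=1010  old=0000  +wl: 0,1
  step 4. node 0  ⊔preds=1111  new=0010  stable
  step 5. node 1  ⊔preds=1010  new=1111  stable

Least fixpoint reached:
  node 0: 0010
  node 1: 1111
  node 2: 1010

1111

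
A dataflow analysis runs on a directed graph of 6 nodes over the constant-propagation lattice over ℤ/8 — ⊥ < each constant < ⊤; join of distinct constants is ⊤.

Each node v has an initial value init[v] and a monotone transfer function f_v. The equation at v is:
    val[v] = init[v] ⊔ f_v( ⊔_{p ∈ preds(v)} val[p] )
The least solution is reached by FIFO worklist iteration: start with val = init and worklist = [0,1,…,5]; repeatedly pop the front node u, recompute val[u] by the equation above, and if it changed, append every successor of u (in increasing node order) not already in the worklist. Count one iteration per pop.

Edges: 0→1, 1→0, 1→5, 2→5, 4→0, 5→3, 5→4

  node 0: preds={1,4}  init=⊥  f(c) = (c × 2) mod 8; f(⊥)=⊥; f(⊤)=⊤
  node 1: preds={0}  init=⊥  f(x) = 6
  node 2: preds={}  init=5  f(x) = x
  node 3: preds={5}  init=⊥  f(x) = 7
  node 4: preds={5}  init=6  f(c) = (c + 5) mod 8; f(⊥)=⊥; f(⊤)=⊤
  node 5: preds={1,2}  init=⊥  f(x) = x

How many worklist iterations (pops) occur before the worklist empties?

Iteration log — 11 steps:
  step 1. node 0  ⊔preds=6  new=4  old=⊥  +wl: 
  step 2. node 1  ⊔preds=4  new=6  old=⊥  +wl: 0
  step 3. node 2  ⊔preds=⊥  new=5  stable
  step 4. node 3  ⊔preds=⊥  new=7  old=⊥  +wl: 
  step 5. node 4  ⊔preds=⊥  new=6  stable
  step 6. node 5  ⊔preds=⊤  new=⊤  old=⊥  +wl: 3,4
  step 7. node 0  ⊔preds=6  new=4  stable
  step 8. node 3  ⊔preds=⊤  new=7  stable
  step 9. node 4  ⊔preds=⊤  new=⊤  old=6  +wl: 0
  step 10. node 0  ⊔preds=⊤  new=⊤  old=4  +wl: 1
  step 11. node 1  ⊔preds=⊤  new=6  stable

Least fixpoint reached:
  node 0: ⊤
  node 1: 6
  node 2: 5
  node 3: 7
  node 4: ⊤
  node 5: ⊤

11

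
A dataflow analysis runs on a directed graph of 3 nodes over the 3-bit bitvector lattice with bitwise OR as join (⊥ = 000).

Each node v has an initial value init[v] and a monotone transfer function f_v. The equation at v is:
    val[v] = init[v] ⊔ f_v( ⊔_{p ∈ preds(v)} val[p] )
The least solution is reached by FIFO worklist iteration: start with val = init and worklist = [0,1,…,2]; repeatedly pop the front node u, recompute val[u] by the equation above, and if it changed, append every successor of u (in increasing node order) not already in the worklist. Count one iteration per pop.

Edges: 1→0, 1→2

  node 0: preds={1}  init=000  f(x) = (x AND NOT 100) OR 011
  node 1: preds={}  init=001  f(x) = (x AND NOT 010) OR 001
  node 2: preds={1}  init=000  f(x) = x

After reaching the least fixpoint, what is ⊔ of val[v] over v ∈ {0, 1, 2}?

Trace (3 dequeues):
  [1] u=0 | in 001 | out 011 | prev 000 | push {}
  [2] u=1 | in 000 | out 001 | ==
  [3] u=2 | in 001 | out 001 | prev 000 | push {}

Converged values:
  [0] 011
  [1] 001
  [2] 001

011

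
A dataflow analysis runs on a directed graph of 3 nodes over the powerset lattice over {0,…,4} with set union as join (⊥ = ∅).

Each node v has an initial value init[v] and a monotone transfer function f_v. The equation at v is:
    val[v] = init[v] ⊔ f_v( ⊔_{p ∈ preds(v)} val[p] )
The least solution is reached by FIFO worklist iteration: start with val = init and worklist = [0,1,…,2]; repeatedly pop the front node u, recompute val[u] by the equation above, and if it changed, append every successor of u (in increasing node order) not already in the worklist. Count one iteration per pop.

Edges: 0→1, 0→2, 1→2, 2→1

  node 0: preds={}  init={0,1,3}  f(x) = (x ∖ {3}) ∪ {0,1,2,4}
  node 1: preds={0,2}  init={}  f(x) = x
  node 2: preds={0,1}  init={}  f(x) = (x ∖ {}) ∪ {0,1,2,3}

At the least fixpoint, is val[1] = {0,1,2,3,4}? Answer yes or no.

yes

Trace (4 dequeues):
  [1] u=0 | in {} | out {0,1,2,3,4} | prev {0,1,3} | push {}
  [2] u=1 | in {0,1,2,3,4} | out {0,1,2,3,4} | prev {} | push {}
  [3] u=2 | in {0,1,2,3,4} | out {0,1,2,3,4} | prev {} | push {1}
  [4] u=1 | in {0,1,2,3,4} | out {0,1,2,3,4} | ==

Converged values:
  [0] {0,1,2,3,4}
  [1] {0,1,2,3,4}
  [2] {0,1,2,3,4}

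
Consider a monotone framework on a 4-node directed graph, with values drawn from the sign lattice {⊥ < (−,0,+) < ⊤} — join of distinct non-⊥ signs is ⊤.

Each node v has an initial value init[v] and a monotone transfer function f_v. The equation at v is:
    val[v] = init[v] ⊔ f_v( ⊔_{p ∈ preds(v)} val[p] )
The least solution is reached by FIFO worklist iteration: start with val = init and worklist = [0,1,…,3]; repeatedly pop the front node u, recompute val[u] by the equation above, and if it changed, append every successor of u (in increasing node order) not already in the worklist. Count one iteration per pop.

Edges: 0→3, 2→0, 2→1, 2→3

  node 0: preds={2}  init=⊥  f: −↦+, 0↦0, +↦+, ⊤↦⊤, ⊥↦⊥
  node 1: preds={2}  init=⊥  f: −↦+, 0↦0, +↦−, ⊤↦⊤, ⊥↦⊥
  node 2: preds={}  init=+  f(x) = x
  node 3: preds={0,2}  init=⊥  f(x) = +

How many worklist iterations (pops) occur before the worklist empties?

4

Iteration log — 4 steps:
  step 1. node 0  ⊔preds=+  new=+  old=⊥  +wl: 
  step 2. node 1  ⊔preds=+  new=−  old=⊥  +wl: 
  step 3. node 2  ⊔preds=⊥  new=+  stable
  step 4. node 3  ⊔preds=+  new=+  old=⊥  +wl: 

Least fixpoint reached:
  node 0: +
  node 1: −
  node 2: +
  node 3: +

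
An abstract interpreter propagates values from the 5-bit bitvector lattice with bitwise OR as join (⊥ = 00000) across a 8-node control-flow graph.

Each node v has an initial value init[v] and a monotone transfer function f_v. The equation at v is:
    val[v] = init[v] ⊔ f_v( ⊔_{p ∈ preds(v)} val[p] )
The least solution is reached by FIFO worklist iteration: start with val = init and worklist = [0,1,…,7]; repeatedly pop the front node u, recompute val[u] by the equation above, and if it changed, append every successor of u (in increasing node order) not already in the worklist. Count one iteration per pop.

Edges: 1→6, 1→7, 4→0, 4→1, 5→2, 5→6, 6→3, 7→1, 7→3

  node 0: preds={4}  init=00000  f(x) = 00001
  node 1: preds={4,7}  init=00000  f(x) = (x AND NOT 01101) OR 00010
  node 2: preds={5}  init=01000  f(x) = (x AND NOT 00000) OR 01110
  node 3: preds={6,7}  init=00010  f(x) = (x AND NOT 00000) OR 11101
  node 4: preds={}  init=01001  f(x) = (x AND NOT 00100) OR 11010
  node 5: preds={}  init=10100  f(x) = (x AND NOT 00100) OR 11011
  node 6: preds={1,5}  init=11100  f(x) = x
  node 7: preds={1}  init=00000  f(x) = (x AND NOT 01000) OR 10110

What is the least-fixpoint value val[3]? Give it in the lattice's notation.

Trace (14 dequeues):
  [1] u=0 | in 01001 | out 00001 | prev 00000 | push {}
  [2] u=1 | in 01001 | out 00010 | prev 00000 | push {}
  [3] u=2 | in 10100 | out 11110 | prev 01000 | push {}
  [4] u=3 | in 11100 | out 11111 | prev 00010 | push {}
  [5] u=4 | in 00000 | out 11011 | prev 01001 | push {0,1}
  [6] u=5 | in 00000 | out 11111 | prev 10100 | push {2}
  [7] u=6 | in 11111 | out 11111 | prev 11100 | push {3}
  [8] u=7 | in 00010 | out 10110 | prev 00000 | push {}
  [9] u=0 | in 11011 | out 00001 | ==
  [10] u=1 | in 11111 | out 10010 | prev 00010 | push {6,7}
  [11] u=2 | in 11111 | out 11111 | prev 11110 | push {}
  [12] u=3 | in 11111 | out 11111 | ==
  [13] u=6 | in 11111 | out 11111 | ==
  [14] u=7 | in 10010 | out 10110 | ==

Converged values:
  [0] 00001
  [1] 10010
  [2] 11111
  [3] 11111
  [4] 11011
  [5] 11111
  [6] 11111
  [7] 10110

11111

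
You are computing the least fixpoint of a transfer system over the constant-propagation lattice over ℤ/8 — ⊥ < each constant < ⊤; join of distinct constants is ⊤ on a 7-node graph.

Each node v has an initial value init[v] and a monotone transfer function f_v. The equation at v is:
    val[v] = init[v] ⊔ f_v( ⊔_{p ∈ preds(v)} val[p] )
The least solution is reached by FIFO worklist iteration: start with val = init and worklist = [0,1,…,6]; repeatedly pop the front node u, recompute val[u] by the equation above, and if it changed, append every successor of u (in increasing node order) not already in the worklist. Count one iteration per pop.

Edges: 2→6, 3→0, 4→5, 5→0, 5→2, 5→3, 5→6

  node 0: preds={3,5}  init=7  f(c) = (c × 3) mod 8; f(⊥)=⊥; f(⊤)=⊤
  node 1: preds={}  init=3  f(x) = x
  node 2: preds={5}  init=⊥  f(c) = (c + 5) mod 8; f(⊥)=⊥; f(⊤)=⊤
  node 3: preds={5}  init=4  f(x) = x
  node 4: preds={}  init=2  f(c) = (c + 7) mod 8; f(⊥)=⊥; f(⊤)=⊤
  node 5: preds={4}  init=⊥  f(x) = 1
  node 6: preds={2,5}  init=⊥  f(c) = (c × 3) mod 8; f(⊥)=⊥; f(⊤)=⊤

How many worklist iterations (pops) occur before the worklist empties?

12

Trace (12 dequeues):
  [1] u=0 | in 4 | out ⊤ | prev 7 | push {}
  [2] u=1 | in ⊥ | out 3 | ==
  [3] u=2 | in ⊥ | out ⊥ | ==
  [4] u=3 | in ⊥ | out 4 | ==
  [5] u=4 | in ⊥ | out 2 | ==
  [6] u=5 | in 2 | out 1 | prev ⊥ | push {0,2,3}
  [7] u=6 | in 1 | out 3 | prev ⊥ | push {}
  [8] u=0 | in ⊤ | out ⊤ | ==
  [9] u=2 | in 1 | out 6 | prev ⊥ | push {6}
  [10] u=3 | in 1 | out ⊤ | prev 4 | push {0}
  [11] u=6 | in ⊤ | out ⊤ | prev 3 | push {}
  [12] u=0 | in ⊤ | out ⊤ | ==

Converged values:
  [0] ⊤
  [1] 3
  [2] 6
  [3] ⊤
  [4] 2
  [5] 1
  [6] ⊤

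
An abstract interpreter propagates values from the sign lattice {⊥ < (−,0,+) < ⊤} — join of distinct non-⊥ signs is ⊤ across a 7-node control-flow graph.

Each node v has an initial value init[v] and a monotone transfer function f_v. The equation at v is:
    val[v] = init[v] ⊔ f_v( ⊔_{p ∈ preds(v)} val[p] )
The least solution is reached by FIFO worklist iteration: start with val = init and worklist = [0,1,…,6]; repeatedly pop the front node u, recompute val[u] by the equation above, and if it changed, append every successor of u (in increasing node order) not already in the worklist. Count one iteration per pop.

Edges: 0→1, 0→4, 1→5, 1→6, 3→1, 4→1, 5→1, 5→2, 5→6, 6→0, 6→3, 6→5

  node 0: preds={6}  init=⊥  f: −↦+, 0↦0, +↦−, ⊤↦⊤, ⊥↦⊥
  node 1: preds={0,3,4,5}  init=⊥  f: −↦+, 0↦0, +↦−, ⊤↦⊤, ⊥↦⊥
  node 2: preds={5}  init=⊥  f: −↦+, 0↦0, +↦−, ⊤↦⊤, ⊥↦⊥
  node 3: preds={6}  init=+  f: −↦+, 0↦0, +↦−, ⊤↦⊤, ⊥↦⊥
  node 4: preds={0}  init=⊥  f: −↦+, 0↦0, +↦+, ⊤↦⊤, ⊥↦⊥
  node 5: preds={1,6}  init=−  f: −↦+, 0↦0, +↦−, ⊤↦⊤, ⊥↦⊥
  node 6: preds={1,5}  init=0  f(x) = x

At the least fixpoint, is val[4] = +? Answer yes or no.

no

Worklist (15 pops):
  #1 pop 0: in=0 → 0 (was ⊥); enqueue []
  #2 pop 1: in=⊤ → ⊤ (was ⊥); enqueue []
  #3 pop 2: in=− → + (was ⊥); enqueue []
  #4 pop 3: in=0 → ⊤ (was +); enqueue [1]
  #5 pop 4: in=0 → 0 (was ⊥); enqueue []
  #6 pop 5: in=⊤ → ⊤ (was −); enqueue [2]
  #7 pop 6: in=⊤ → ⊤ (was 0); enqueue [0,3,5]
  #8 pop 1: in=⊤ → ⊤ (no change)
  #9 pop 2: in=⊤ → ⊤ (was +); enqueue []
  #10 pop 0: in=⊤ → ⊤ (was 0); enqueue [1,4]
  #11 pop 3: in=⊤ → ⊤ (no change)
  #12 pop 5: in=⊤ → ⊤ (no change)
  #13 pop 1: in=⊤ → ⊤ (no change)
  #14 pop 4: in=⊤ → ⊤ (was 0); enqueue [1]
  #15 pop 1: in=⊤ → ⊤ (no change)

Fixpoint:
  val[0] = ⊤
  val[1] = ⊤
  val[2] = ⊤
  val[3] = ⊤
  val[4] = ⊤
  val[5] = ⊤
  val[6] = ⊤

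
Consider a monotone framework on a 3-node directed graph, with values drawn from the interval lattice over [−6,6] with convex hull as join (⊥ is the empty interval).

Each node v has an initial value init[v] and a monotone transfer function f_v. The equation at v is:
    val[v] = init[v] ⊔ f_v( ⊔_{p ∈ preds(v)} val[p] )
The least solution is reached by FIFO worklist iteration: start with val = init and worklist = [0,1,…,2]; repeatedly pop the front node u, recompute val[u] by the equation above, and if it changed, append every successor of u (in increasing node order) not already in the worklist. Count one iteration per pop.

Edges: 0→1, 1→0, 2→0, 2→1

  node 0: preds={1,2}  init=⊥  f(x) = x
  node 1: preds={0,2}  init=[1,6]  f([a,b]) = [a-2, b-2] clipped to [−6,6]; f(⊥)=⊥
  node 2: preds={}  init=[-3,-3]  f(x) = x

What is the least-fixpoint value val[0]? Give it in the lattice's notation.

Trace (7 dequeues):
  [1] u=0 | in [-3,6] | out [-3,6] | prev ⊥ | push {}
  [2] u=1 | in [-3,6] | out [-5,6] | prev [1,6] | push {0}
  [3] u=2 | in ⊥ | out [-3,-3] | ==
  [4] u=0 | in [-5,6] | out [-5,6] | prev [-3,6] | push {1}
  [5] u=1 | in [-5,6] | out [-6,6] | prev [-5,6] | push {0}
  [6] u=0 | in [-6,6] | out [-6,6] | prev [-5,6] | push {1}
  [7] u=1 | in [-6,6] | out [-6,6] | ==

Converged values:
  [0] [-6,6]
  [1] [-6,6]
  [2] [-3,-3]

[-6,6]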